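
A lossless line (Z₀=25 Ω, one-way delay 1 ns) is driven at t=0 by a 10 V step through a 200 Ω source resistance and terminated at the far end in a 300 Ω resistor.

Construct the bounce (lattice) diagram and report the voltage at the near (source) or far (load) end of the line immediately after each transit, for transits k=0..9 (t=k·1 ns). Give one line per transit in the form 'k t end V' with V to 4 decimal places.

0 0 source 1.1111
1 1 load 2.0513
2 2 source 2.7825
3 3 load 3.4013
4 4 source 3.8825
5 5 load 4.2897
6 6 source 4.6064
7 7 load 4.8744
8 8 source 5.0829
9 9 load 5.2592

Γ_L=0.846154, Γ_S=0.777778; launch V₁=10·25/225=1.111111
k=0 src: V=1.1111
k=1 load: inc=1.111111, refl=1.111111·0.846154=0.9402; V=0.000000+1.111111+0.940171=2.0513
k=2 src: inc=0.940171, refl=0.940171·0.777778=0.7312; V=1.111111+0.940171+0.731244=2.7825
k=3 load: inc=0.731244, refl=0.731244·0.846154=0.6187; V=2.051282+0.731244+0.618745=3.4013
k=4 src: inc=0.618745, refl=0.618745·0.777778=0.4812; V=2.782526+0.618745+0.481246=3.8825
k=5 load: inc=0.481246, refl=0.481246·0.846154=0.4072; V=3.401271+0.481246+0.407208=4.2897
k=6 src: inc=0.407208, refl=0.407208·0.777778=0.3167; V=3.882517+0.407208+0.316718=4.6064
k=7 load: inc=0.316718, refl=0.316718·0.846154=0.2680; V=4.289725+0.316718+0.267992=4.8744
k=8 src: inc=0.267992, refl=0.267992·0.777778=0.2084; V=4.606443+0.267992+0.208438=5.0829
k=9 load: inc=0.208438, refl=0.208438·0.846154=0.1764; V=4.874435+0.208438+0.176371=5.2592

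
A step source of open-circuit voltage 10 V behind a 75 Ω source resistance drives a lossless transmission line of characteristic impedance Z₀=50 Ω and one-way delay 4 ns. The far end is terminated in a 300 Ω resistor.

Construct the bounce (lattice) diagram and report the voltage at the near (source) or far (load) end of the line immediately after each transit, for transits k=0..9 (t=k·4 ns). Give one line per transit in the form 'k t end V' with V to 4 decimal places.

0 0 source 4.0000
1 4 load 6.8571
2 8 source 7.4286
3 12 load 7.8367
4 16 source 7.9184
5 20 load 7.9767
6 24 source 7.9883
7 28 load 7.9967
8 32 source 7.9983
9 36 load 7.9995

Γ_L=0.714286, Γ_S=0.200000; launch V₁=10·50/125=4.000000
k=0 src: V=4.0000
k=1 load: inc=4.000000, refl=4.000000·0.714286=2.8571; V=0.000000+4.000000+2.857143=6.8571
k=2 src: inc=2.857143, refl=2.857143·0.200000=0.5714; V=4.000000+2.857143+0.571429=7.4286
k=3 load: inc=0.571429, refl=0.571429·0.714286=0.4082; V=6.857143+0.571429+0.408163=7.8367
k=4 src: inc=0.408163, refl=0.408163·0.200000=0.0816; V=7.428571+0.408163+0.081633=7.9184
k=5 load: inc=0.081633, refl=0.081633·0.714286=0.0583; V=7.836735+0.081633+0.058309=7.9767
k=6 src: inc=0.058309, refl=0.058309·0.200000=0.0117; V=7.918367+0.058309+0.011662=7.9883
k=7 load: inc=0.011662, refl=0.011662·0.714286=0.0083; V=7.976676+0.011662+0.008330=7.9967
k=8 src: inc=0.008330, refl=0.008330·0.200000=0.0017; V=7.988338+0.008330+0.001666=7.9983
k=9 load: inc=0.001666, refl=0.001666·0.714286=0.0012; V=7.996668+0.001666+0.001190=7.9995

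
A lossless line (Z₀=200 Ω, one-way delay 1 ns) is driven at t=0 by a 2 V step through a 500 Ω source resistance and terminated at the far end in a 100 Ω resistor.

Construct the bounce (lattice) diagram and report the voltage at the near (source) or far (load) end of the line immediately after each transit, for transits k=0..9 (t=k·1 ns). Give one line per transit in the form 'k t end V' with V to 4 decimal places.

Γ_L=-0.333333, Γ_S=0.428571; launch V₁=2·200/700=0.571429
k=0 src: V=0.5714
k=1 load: inc=0.571429, refl=0.571429·-0.333333=-0.1905; V=0.000000+0.571429+-0.190476=0.3810
k=2 src: inc=-0.190476, refl=-0.190476·0.428571=-0.0816; V=0.571429+-0.190476+-0.081633=0.2993
k=3 load: inc=-0.081633, refl=-0.081633·-0.333333=0.0272; V=0.380952+-0.081633+0.027211=0.3265
k=4 src: inc=0.027211, refl=0.027211·0.428571=0.0117; V=0.299320+0.027211+0.011662=0.3382
k=5 load: inc=0.011662, refl=0.011662·-0.333333=-0.0039; V=0.326531+0.011662+-0.003887=0.3343
k=6 src: inc=-0.003887, refl=-0.003887·0.428571=-0.0017; V=0.338192+-0.003887+-0.001666=0.3326
k=7 load: inc=-0.001666, refl=-0.001666·-0.333333=0.0006; V=0.334305+-0.001666+0.000555=0.3332
k=8 src: inc=0.000555, refl=0.000555·0.428571=0.0002; V=0.332639+0.000555+0.000238=0.3334
k=9 load: inc=0.000238, refl=0.000238·-0.333333=-0.0001; V=0.333195+0.000238+-0.000079=0.3334

0 0 source 0.5714
1 1 load 0.3810
2 2 source 0.2993
3 3 load 0.3265
4 4 source 0.3382
5 5 load 0.3343
6 6 source 0.3326
7 7 load 0.3332
8 8 source 0.3334
9 9 load 0.3334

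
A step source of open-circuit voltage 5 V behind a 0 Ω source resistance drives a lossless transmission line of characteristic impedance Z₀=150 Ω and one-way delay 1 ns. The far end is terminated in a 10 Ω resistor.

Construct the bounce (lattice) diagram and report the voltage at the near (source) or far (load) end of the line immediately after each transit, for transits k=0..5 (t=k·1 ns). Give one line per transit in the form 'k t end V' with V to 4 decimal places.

0 0 source 5.0000
1 1 load 0.6250
2 2 source 5.0000
3 3 load 1.1719
4 4 source 5.0000
5 5 load 1.6504

Γ_L=-0.875000, Γ_S=-1.000000; launch V₁=5·150/150=5.000000
k=0 src: V=5.0000
k=1 load: inc=5.000000, refl=5.000000·-0.875000=-4.3750; V=0.000000+5.000000+-4.375000=0.6250
k=2 src: inc=-4.375000, refl=-4.375000·-1.000000=4.3750; V=5.000000+-4.375000+4.375000=5.0000
k=3 load: inc=4.375000, refl=4.375000·-0.875000=-3.8281; V=0.625000+4.375000+-3.828125=1.1719
k=4 src: inc=-3.828125, refl=-3.828125·-1.000000=3.8281; V=5.000000+-3.828125+3.828125=5.0000
k=5 load: inc=3.828125, refl=3.828125·-0.875000=-3.3496; V=1.171875+3.828125+-3.349609=1.6504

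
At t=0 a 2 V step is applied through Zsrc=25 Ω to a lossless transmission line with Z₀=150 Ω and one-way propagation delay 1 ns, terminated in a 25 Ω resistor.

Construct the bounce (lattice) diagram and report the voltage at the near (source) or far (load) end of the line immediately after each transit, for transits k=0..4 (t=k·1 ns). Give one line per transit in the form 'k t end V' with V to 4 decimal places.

0 0 source 1.7143
1 1 load 0.4898
2 2 source 1.3644
3 3 load 0.7397
4 4 source 1.1859

Γ_L=-0.714286, Γ_S=-0.714286; launch V₁=2·150/175=1.714286
k=0 src: V=1.7143
k=1 load: inc=1.714286, refl=1.714286·-0.714286=-1.2245; V=0.000000+1.714286+-1.224490=0.4898
k=2 src: inc=-1.224490, refl=-1.224490·-0.714286=0.8746; V=1.714286+-1.224490+0.874636=1.3644
k=3 load: inc=0.874636, refl=0.874636·-0.714286=-0.6247; V=0.489796+0.874636+-0.624740=0.7397
k=4 src: inc=-0.624740, refl=-0.624740·-0.714286=0.4462; V=1.364431+-0.624740+0.446243=1.1859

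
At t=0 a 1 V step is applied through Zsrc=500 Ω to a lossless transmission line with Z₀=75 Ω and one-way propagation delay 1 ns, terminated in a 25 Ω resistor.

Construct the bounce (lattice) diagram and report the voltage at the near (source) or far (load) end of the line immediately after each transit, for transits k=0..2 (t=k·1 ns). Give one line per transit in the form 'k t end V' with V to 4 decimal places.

Γ_L=-0.500000, Γ_S=0.739130; launch V₁=1·75/575=0.130435
k=0 src: V=0.1304
k=1 load: inc=0.130435, refl=0.130435·-0.500000=-0.0652; V=0.000000+0.130435+-0.065217=0.0652
k=2 src: inc=-0.065217, refl=-0.065217·0.739130=-0.0482; V=0.130435+-0.065217+-0.048204=0.0170

0 0 source 0.1304
1 1 load 0.0652
2 2 source 0.0170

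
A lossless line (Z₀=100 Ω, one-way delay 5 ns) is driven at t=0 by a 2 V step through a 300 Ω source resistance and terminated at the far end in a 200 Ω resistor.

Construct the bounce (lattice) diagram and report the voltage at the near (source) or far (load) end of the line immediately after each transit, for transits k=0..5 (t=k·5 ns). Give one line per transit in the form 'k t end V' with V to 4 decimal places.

Γ_L=0.333333, Γ_S=0.500000; launch V₁=2·100/400=0.500000
k=0 src: V=0.5000
k=1 load: inc=0.500000, refl=0.500000·0.333333=0.1667; V=0.000000+0.500000+0.166667=0.6667
k=2 src: inc=0.166667, refl=0.166667·0.500000=0.0833; V=0.500000+0.166667+0.083333=0.7500
k=3 load: inc=0.083333, refl=0.083333·0.333333=0.0278; V=0.666667+0.083333+0.027778=0.7778
k=4 src: inc=0.027778, refl=0.027778·0.500000=0.0139; V=0.750000+0.027778+0.013889=0.7917
k=5 load: inc=0.013889, refl=0.013889·0.333333=0.0046; V=0.777778+0.013889+0.004630=0.7963

0 0 source 0.5000
1 5 load 0.6667
2 10 source 0.7500
3 15 load 0.7778
4 20 source 0.7917
5 25 load 0.7963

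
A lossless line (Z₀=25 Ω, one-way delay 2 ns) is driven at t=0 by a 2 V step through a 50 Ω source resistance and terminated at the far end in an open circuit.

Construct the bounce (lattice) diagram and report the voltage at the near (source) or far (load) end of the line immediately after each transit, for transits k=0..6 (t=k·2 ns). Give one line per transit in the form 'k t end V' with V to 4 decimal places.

Γ_L=1.000000, Γ_S=0.333333; launch V₁=2·25/75=0.666667
k=0 src: V=0.6667
k=1 load: inc=0.666667, refl=0.666667·1.000000=0.6667; V=0.000000+0.666667+0.666667=1.3333
k=2 src: inc=0.666667, refl=0.666667·0.333333=0.2222; V=0.666667+0.666667+0.222222=1.5556
k=3 load: inc=0.222222, refl=0.222222·1.000000=0.2222; V=1.333333+0.222222+0.222222=1.7778
k=4 src: inc=0.222222, refl=0.222222·0.333333=0.0741; V=1.555556+0.222222+0.074074=1.8519
k=5 load: inc=0.074074, refl=0.074074·1.000000=0.0741; V=1.777778+0.074074+0.074074=1.9259
k=6 src: inc=0.074074, refl=0.074074·0.333333=0.0247; V=1.851852+0.074074+0.024691=1.9506

0 0 source 0.6667
1 2 load 1.3333
2 4 source 1.5556
3 6 load 1.7778
4 8 source 1.8519
5 10 load 1.9259
6 12 source 1.9506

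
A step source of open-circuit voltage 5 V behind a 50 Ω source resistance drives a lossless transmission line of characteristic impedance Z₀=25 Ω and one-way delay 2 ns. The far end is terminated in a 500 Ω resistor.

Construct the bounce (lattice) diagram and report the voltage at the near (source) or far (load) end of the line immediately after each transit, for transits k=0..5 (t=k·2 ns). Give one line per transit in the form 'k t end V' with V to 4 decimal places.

0 0 source 1.6667
1 2 load 3.1746
2 4 source 3.6772
3 6 load 4.1320
4 8 source 4.2836
5 10 load 4.4208

Γ_L=0.904762, Γ_S=0.333333; launch V₁=5·25/75=1.666667
k=0 src: V=1.6667
k=1 load: inc=1.666667, refl=1.666667·0.904762=1.5079; V=0.000000+1.666667+1.507937=3.1746
k=2 src: inc=1.507937, refl=1.507937·0.333333=0.5026; V=1.666667+1.507937+0.502646=3.6772
k=3 load: inc=0.502646, refl=0.502646·0.904762=0.4548; V=3.174603+0.502646+0.454775=4.1320
k=4 src: inc=0.454775, refl=0.454775·0.333333=0.1516; V=3.677249+0.454775+0.151592=4.2836
k=5 load: inc=0.151592, refl=0.151592·0.904762=0.1372; V=4.132023+0.151592+0.137154=4.4208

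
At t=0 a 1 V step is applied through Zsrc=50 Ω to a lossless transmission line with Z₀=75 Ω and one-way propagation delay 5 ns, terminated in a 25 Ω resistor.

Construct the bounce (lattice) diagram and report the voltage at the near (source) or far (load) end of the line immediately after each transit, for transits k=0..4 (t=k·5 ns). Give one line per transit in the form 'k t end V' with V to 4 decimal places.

Γ_L=-0.500000, Γ_S=-0.200000; launch V₁=1·75/125=0.600000
k=0 src: V=0.6000
k=1 load: inc=0.600000, refl=0.600000·-0.500000=-0.3000; V=0.000000+0.600000+-0.300000=0.3000
k=2 src: inc=-0.300000, refl=-0.300000·-0.200000=0.0600; V=0.600000+-0.300000+0.060000=0.3600
k=3 load: inc=0.060000, refl=0.060000·-0.500000=-0.0300; V=0.300000+0.060000+-0.030000=0.3300
k=4 src: inc=-0.030000, refl=-0.030000·-0.200000=0.0060; V=0.360000+-0.030000+0.006000=0.3360

0 0 source 0.6000
1 5 load 0.3000
2 10 source 0.3600
3 15 load 0.3300
4 20 source 0.3360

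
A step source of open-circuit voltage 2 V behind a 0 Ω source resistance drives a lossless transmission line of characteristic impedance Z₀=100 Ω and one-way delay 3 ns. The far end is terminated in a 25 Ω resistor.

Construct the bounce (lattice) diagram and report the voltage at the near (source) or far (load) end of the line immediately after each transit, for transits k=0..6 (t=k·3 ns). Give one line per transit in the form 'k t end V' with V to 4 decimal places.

0 0 source 2.0000
1 3 load 0.8000
2 6 source 2.0000
3 9 load 1.2800
4 12 source 2.0000
5 15 load 1.5680
6 18 source 2.0000

Γ_L=-0.600000, Γ_S=-1.000000; launch V₁=2·100/100=2.000000
k=0 src: V=2.0000
k=1 load: inc=2.000000, refl=2.000000·-0.600000=-1.2000; V=0.000000+2.000000+-1.200000=0.8000
k=2 src: inc=-1.200000, refl=-1.200000·-1.000000=1.2000; V=2.000000+-1.200000+1.200000=2.0000
k=3 load: inc=1.200000, refl=1.200000·-0.600000=-0.7200; V=0.800000+1.200000+-0.720000=1.2800
k=4 src: inc=-0.720000, refl=-0.720000·-1.000000=0.7200; V=2.000000+-0.720000+0.720000=2.0000
k=5 load: inc=0.720000, refl=0.720000·-0.600000=-0.4320; V=1.280000+0.720000+-0.432000=1.5680
k=6 src: inc=-0.432000, refl=-0.432000·-1.000000=0.4320; V=2.000000+-0.432000+0.432000=2.0000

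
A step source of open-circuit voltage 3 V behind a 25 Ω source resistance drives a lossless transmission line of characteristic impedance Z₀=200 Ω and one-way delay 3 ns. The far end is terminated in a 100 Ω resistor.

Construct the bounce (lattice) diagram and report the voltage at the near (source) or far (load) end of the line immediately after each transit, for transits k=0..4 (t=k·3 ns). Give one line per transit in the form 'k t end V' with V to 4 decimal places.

Γ_L=-0.333333, Γ_S=-0.777778; launch V₁=3·200/225=2.666667
k=0 src: V=2.6667
k=1 load: inc=2.666667, refl=2.666667·-0.333333=-0.8889; V=0.000000+2.666667+-0.888889=1.7778
k=2 src: inc=-0.888889, refl=-0.888889·-0.777778=0.6914; V=2.666667+-0.888889+0.691358=2.4691
k=3 load: inc=0.691358, refl=0.691358·-0.333333=-0.2305; V=1.777778+0.691358+-0.230453=2.2387
k=4 src: inc=-0.230453, refl=-0.230453·-0.777778=0.1792; V=2.469136+-0.230453+0.179241=2.4179

0 0 source 2.6667
1 3 load 1.7778
2 6 source 2.4691
3 9 load 2.2387
4 12 source 2.4179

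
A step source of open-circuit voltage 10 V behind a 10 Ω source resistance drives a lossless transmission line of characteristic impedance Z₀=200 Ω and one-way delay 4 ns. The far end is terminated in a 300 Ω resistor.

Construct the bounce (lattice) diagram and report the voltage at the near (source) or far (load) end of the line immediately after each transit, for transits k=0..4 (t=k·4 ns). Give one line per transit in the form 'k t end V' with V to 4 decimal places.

0 0 source 9.5238
1 4 load 11.4286
2 8 source 9.7052
3 12 load 9.3605
4 16 source 9.6724

Γ_L=0.200000, Γ_S=-0.904762; launch V₁=10·200/210=9.523810
k=0 src: V=9.5238
k=1 load: inc=9.523810, refl=9.523810·0.200000=1.9048; V=0.000000+9.523810+1.904762=11.4286
k=2 src: inc=1.904762, refl=1.904762·-0.904762=-1.7234; V=9.523810+1.904762+-1.723356=9.7052
k=3 load: inc=-1.723356, refl=-1.723356·0.200000=-0.3447; V=11.428571+-1.723356+-0.344671=9.3605
k=4 src: inc=-0.344671, refl=-0.344671·-0.904762=0.3118; V=9.705215+-0.344671+0.311845=9.6724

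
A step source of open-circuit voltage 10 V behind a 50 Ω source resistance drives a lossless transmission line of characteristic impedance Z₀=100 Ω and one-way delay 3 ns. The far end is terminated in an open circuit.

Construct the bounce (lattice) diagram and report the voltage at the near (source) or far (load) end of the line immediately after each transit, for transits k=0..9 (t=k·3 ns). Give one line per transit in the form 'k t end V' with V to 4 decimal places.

Γ_L=1.000000, Γ_S=-0.333333; launch V₁=10·100/150=6.666667
k=0 src: V=6.6667
k=1 load: inc=6.666667, refl=6.666667·1.000000=6.6667; V=0.000000+6.666667+6.666667=13.3333
k=2 src: inc=6.666667, refl=6.666667·-0.333333=-2.2222; V=6.666667+6.666667+-2.222222=11.1111
k=3 load: inc=-2.222222, refl=-2.222222·1.000000=-2.2222; V=13.333333+-2.222222+-2.222222=8.8889
k=4 src: inc=-2.222222, refl=-2.222222·-0.333333=0.7407; V=11.111111+-2.222222+0.740741=9.6296
k=5 load: inc=0.740741, refl=0.740741·1.000000=0.7407; V=8.888889+0.740741+0.740741=10.3704
k=6 src: inc=0.740741, refl=0.740741·-0.333333=-0.2469; V=9.629630+0.740741+-0.246914=10.1235
k=7 load: inc=-0.246914, refl=-0.246914·1.000000=-0.2469; V=10.370370+-0.246914+-0.246914=9.8765
k=8 src: inc=-0.246914, refl=-0.246914·-0.333333=0.0823; V=10.123457+-0.246914+0.082305=9.9588
k=9 load: inc=0.082305, refl=0.082305·1.000000=0.0823; V=9.876543+0.082305+0.082305=10.0412

0 0 source 6.6667
1 3 load 13.3333
2 6 source 11.1111
3 9 load 8.8889
4 12 source 9.6296
5 15 load 10.3704
6 18 source 10.1235
7 21 load 9.8765
8 24 source 9.9588
9 27 load 10.0412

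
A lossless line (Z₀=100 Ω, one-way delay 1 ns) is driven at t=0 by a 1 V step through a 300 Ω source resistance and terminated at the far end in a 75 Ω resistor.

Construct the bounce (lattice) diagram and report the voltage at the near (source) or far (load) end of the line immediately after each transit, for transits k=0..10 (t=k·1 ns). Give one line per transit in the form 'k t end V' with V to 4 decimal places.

0 0 source 0.2500
1 1 load 0.2143
2 2 source 0.1964
3 3 load 0.1990
4 4 source 0.2003
5 5 load 0.2001
6 6 source 0.2000
7 7 load 0.2000
8 8 source 0.2000
9 9 load 0.2000
10 10 source 0.2000

Γ_L=-0.142857, Γ_S=0.500000; launch V₁=1·100/400=0.250000
k=0 src: V=0.2500
k=1 load: inc=0.250000, refl=0.250000·-0.142857=-0.0357; V=0.000000+0.250000+-0.035714=0.2143
k=2 src: inc=-0.035714, refl=-0.035714·0.500000=-0.0179; V=0.250000+-0.035714+-0.017857=0.1964
k=3 load: inc=-0.017857, refl=-0.017857·-0.142857=0.0026; V=0.214286+-0.017857+0.002551=0.1990
k=4 src: inc=0.002551, refl=0.002551·0.500000=0.0013; V=0.196429+0.002551+0.001276=0.2003
k=5 load: inc=0.001276, refl=0.001276·-0.142857=-0.0002; V=0.198980+0.001276+-0.000182=0.2001
k=6 src: inc=-0.000182, refl=-0.000182·0.500000=-0.0001; V=0.200255+-0.000182+-0.000091=0.2000
k=7 load: inc=-0.000091, refl=-0.000091·-0.142857=0.0000; V=0.200073+-0.000091+0.000013=0.2000
k=8 src: inc=0.000013, refl=0.000013·0.500000=0.0000; V=0.199982+0.000013+0.000007=0.2000
k=9 load: inc=0.000007, refl=0.000007·-0.142857=-0.0000; V=0.199995+0.000007+-0.000001=0.2000
k=10 src: inc=-0.000001, refl=-0.000001·0.500000=-0.0000; V=0.200001+-0.000001+-0.000000=0.2000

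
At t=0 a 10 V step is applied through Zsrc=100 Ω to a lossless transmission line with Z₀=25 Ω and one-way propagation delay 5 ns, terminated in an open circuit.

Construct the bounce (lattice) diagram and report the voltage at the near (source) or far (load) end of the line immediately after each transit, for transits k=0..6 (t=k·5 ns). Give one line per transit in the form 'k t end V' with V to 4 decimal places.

Γ_L=1.000000, Γ_S=0.600000; launch V₁=10·25/125=2.000000
k=0 src: V=2.0000
k=1 load: inc=2.000000, refl=2.000000·1.000000=2.0000; V=0.000000+2.000000+2.000000=4.0000
k=2 src: inc=2.000000, refl=2.000000·0.600000=1.2000; V=2.000000+2.000000+1.200000=5.2000
k=3 load: inc=1.200000, refl=1.200000·1.000000=1.2000; V=4.000000+1.200000+1.200000=6.4000
k=4 src: inc=1.200000, refl=1.200000·0.600000=0.7200; V=5.200000+1.200000+0.720000=7.1200
k=5 load: inc=0.720000, refl=0.720000·1.000000=0.7200; V=6.400000+0.720000+0.720000=7.8400
k=6 src: inc=0.720000, refl=0.720000·0.600000=0.4320; V=7.120000+0.720000+0.432000=8.2720

0 0 source 2.0000
1 5 load 4.0000
2 10 source 5.2000
3 15 load 6.4000
4 20 source 7.1200
5 25 load 7.8400
6 30 source 8.2720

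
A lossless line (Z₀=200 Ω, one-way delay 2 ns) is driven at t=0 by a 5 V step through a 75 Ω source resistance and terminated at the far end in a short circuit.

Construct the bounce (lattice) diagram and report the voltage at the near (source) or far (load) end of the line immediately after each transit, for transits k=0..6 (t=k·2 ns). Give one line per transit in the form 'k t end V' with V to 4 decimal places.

Γ_L=-1.000000, Γ_S=-0.454545; launch V₁=5·200/275=3.636364
k=0 src: V=3.6364
k=1 load: inc=3.636364, refl=3.636364·-1.000000=-3.6364; V=0.000000+3.636364+-3.636364=0.0000
k=2 src: inc=-3.636364, refl=-3.636364·-0.454545=1.6529; V=3.636364+-3.636364+1.652893=1.6529
k=3 load: inc=1.652893, refl=1.652893·-1.000000=-1.6529; V=0.000000+1.652893+-1.652893=0.0000
k=4 src: inc=-1.652893, refl=-1.652893·-0.454545=0.7513; V=1.652893+-1.652893+0.751315=0.7513
k=5 load: inc=0.751315, refl=0.751315·-1.000000=-0.7513; V=0.000000+0.751315+-0.751315=0.0000
k=6 src: inc=-0.751315, refl=-0.751315·-0.454545=0.3415; V=0.751315+-0.751315+0.341507=0.3415

0 0 source 3.6364
1 2 load 0.0000
2 4 source 1.6529
3 6 load 0.0000
4 8 source 0.7513
5 10 load 0.0000
6 12 source 0.3415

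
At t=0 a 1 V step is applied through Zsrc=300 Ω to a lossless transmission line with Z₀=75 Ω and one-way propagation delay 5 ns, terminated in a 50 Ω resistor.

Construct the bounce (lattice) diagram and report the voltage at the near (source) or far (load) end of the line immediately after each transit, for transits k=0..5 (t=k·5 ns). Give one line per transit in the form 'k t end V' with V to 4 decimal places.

0 0 source 0.2000
1 5 load 0.1600
2 10 source 0.1360
3 15 load 0.1408
4 20 source 0.1437
5 25 load 0.1431

Γ_L=-0.200000, Γ_S=0.600000; launch V₁=1·75/375=0.200000
k=0 src: V=0.2000
k=1 load: inc=0.200000, refl=0.200000·-0.200000=-0.0400; V=0.000000+0.200000+-0.040000=0.1600
k=2 src: inc=-0.040000, refl=-0.040000·0.600000=-0.0240; V=0.200000+-0.040000+-0.024000=0.1360
k=3 load: inc=-0.024000, refl=-0.024000·-0.200000=0.0048; V=0.160000+-0.024000+0.004800=0.1408
k=4 src: inc=0.004800, refl=0.004800·0.600000=0.0029; V=0.136000+0.004800+0.002880=0.1437
k=5 load: inc=0.002880, refl=0.002880·-0.200000=-0.0006; V=0.140800+0.002880+-0.000576=0.1431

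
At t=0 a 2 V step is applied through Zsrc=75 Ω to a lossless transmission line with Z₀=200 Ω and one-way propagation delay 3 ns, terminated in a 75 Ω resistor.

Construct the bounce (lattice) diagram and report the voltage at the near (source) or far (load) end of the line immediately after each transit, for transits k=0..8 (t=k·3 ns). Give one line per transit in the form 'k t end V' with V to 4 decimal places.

Γ_L=-0.454545, Γ_S=-0.454545; launch V₁=2·200/275=1.454545
k=0 src: V=1.4545
k=1 load: inc=1.454545, refl=1.454545·-0.454545=-0.6612; V=0.000000+1.454545+-0.661157=0.7934
k=2 src: inc=-0.661157, refl=-0.661157·-0.454545=0.3005; V=1.454545+-0.661157+0.300526=1.0939
k=3 load: inc=0.300526, refl=0.300526·-0.454545=-0.1366; V=0.793388+0.300526+-0.136603=0.9573
k=4 src: inc=-0.136603, refl=-0.136603·-0.454545=0.0621; V=1.093914+-0.136603+0.062092=1.0194
k=5 load: inc=0.062092, refl=0.062092·-0.454545=-0.0282; V=0.957312+0.062092+-0.028224=0.9912
k=6 src: inc=-0.028224, refl=-0.028224·-0.454545=0.0128; V=1.019404+-0.028224+0.012829=1.0040
k=7 load: inc=0.012829, refl=0.012829·-0.454545=-0.0058; V=0.991180+0.012829+-0.005831=0.9982
k=8 src: inc=-0.005831, refl=-0.005831·-0.454545=0.0027; V=1.004009+-0.005831+0.002651=1.0008

0 0 source 1.4545
1 3 load 0.7934
2 6 source 1.0939
3 9 load 0.9573
4 12 source 1.0194
5 15 load 0.9912
6 18 source 1.0040
7 21 load 0.9982
8 24 source 1.0008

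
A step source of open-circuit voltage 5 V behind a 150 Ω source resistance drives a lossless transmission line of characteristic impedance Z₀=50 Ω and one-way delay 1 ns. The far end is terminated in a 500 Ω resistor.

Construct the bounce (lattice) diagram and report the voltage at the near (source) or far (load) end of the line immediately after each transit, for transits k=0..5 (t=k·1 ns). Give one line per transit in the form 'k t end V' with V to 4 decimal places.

Γ_L=0.818182, Γ_S=0.500000; launch V₁=5·50/200=1.250000
k=0 src: V=1.2500
k=1 load: inc=1.250000, refl=1.250000·0.818182=1.0227; V=0.000000+1.250000+1.022727=2.2727
k=2 src: inc=1.022727, refl=1.022727·0.500000=0.5114; V=1.250000+1.022727+0.511364=2.7841
k=3 load: inc=0.511364, refl=0.511364·0.818182=0.4184; V=2.272727+0.511364+0.418388=3.2025
k=4 src: inc=0.418388, refl=0.418388·0.500000=0.2092; V=2.784091+0.418388+0.209194=3.4117
k=5 load: inc=0.209194, refl=0.209194·0.818182=0.1712; V=3.202479+0.209194+0.171159=3.5828

0 0 source 1.2500
1 1 load 2.2727
2 2 source 2.7841
3 3 load 3.2025
4 4 source 3.4117
5 5 load 3.5828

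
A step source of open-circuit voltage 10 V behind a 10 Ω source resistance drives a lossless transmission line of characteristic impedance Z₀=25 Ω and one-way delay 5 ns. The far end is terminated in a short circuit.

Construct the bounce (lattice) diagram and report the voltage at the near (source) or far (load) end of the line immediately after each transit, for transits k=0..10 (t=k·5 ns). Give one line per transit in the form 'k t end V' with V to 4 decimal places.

Γ_L=-1.000000, Γ_S=-0.428571; launch V₁=10·25/35=7.142857
k=0 src: V=7.1429
k=1 load: inc=7.142857, refl=7.142857·-1.000000=-7.1429; V=0.000000+7.142857+-7.142857=0.0000
k=2 src: inc=-7.142857, refl=-7.142857·-0.428571=3.0612; V=7.142857+-7.142857+3.061224=3.0612
k=3 load: inc=3.061224, refl=3.061224·-1.000000=-3.0612; V=0.000000+3.061224+-3.061224=0.0000
k=4 src: inc=-3.061224, refl=-3.061224·-0.428571=1.3120; V=3.061224+-3.061224+1.311953=1.3120
k=5 load: inc=1.311953, refl=1.311953·-1.000000=-1.3120; V=0.000000+1.311953+-1.311953=0.0000
k=6 src: inc=-1.311953, refl=-1.311953·-0.428571=0.5623; V=1.311953+-1.311953+0.562266=0.5623
k=7 load: inc=0.562266, refl=0.562266·-1.000000=-0.5623; V=0.000000+0.562266+-0.562266=0.0000
k=8 src: inc=-0.562266, refl=-0.562266·-0.428571=0.2410; V=0.562266+-0.562266+0.240971=0.2410
k=9 load: inc=0.240971, refl=0.240971·-1.000000=-0.2410; V=0.000000+0.240971+-0.240971=0.0000
k=10 src: inc=-0.240971, refl=-0.240971·-0.428571=0.1033; V=0.240971+-0.240971+0.103273=0.1033

0 0 source 7.1429
1 5 load 0.0000
2 10 source 3.0612
3 15 load 0.0000
4 20 source 1.3120
5 25 load 0.0000
6 30 source 0.5623
7 35 load 0.0000
8 40 source 0.2410
9 45 load 0.0000
10 50 source 0.1033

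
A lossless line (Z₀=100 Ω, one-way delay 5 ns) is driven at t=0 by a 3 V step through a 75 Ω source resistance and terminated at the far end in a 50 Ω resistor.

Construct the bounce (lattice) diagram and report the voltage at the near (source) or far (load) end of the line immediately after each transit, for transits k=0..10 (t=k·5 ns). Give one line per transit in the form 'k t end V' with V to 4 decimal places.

Γ_L=-0.333333, Γ_S=-0.142857; launch V₁=3·100/175=1.714286
k=0 src: V=1.7143
k=1 load: inc=1.714286, refl=1.714286·-0.333333=-0.5714; V=0.000000+1.714286+-0.571429=1.1429
k=2 src: inc=-0.571429, refl=-0.571429·-0.142857=0.0816; V=1.714286+-0.571429+0.081633=1.2245
k=3 load: inc=0.081633, refl=0.081633·-0.333333=-0.0272; V=1.142857+0.081633+-0.027211=1.1973
k=4 src: inc=-0.027211, refl=-0.027211·-0.142857=0.0039; V=1.224490+-0.027211+0.003887=1.2012
k=5 load: inc=0.003887, refl=0.003887·-0.333333=-0.0013; V=1.197279+0.003887+-0.001296=1.1999
k=6 src: inc=-0.001296, refl=-0.001296·-0.142857=0.0002; V=1.201166+-0.001296+0.000185=1.2001
k=7 load: inc=0.000185, refl=0.000185·-0.333333=-0.0001; V=1.199870+0.000185+-0.000062=1.2000
k=8 src: inc=-0.000062, refl=-0.000062·-0.142857=0.0000; V=1.200056+-0.000062+0.000009=1.2000
k=9 load: inc=0.000009, refl=0.000009·-0.333333=-0.0000; V=1.199994+0.000009+-0.000003=1.2000
k=10 src: inc=-0.000003, refl=-0.000003·-0.142857=0.0000; V=1.200003+-0.000003+0.000000=1.2000

0 0 source 1.7143
1 5 load 1.1429
2 10 source 1.2245
3 15 load 1.1973
4 20 source 1.2012
5 25 load 1.1999
6 30 source 1.2001
7 35 load 1.2000
8 40 source 1.2000
9 45 load 1.2000
10 50 source 1.2000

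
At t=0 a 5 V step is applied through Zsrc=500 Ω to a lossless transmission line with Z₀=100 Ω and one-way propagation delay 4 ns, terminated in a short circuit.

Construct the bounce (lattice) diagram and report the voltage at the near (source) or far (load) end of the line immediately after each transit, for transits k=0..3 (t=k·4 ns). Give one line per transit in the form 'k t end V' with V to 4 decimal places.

Γ_L=-1.000000, Γ_S=0.666667; launch V₁=5·100/600=0.833333
k=0 src: V=0.8333
k=1 load: inc=0.833333, refl=0.833333·-1.000000=-0.8333; V=0.000000+0.833333+-0.833333=0.0000
k=2 src: inc=-0.833333, refl=-0.833333·0.666667=-0.5556; V=0.833333+-0.833333+-0.555556=-0.5556
k=3 load: inc=-0.555556, refl=-0.555556·-1.000000=0.5556; V=0.000000+-0.555556+0.555556=0.0000

0 0 source 0.8333
1 4 load 0.0000
2 8 source -0.5556
3 12 load 0.0000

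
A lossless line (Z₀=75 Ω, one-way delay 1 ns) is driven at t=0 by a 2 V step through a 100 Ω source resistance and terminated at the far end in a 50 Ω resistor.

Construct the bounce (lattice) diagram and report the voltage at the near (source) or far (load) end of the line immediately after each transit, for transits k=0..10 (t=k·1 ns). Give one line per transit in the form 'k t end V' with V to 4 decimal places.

Γ_L=-0.200000, Γ_S=0.142857; launch V₁=2·75/175=0.857143
k=0 src: V=0.8571
k=1 load: inc=0.857143, refl=0.857143·-0.200000=-0.1714; V=0.000000+0.857143+-0.171429=0.6857
k=2 src: inc=-0.171429, refl=-0.171429·0.142857=-0.0245; V=0.857143+-0.171429+-0.024490=0.6612
k=3 load: inc=-0.024490, refl=-0.024490·-0.200000=0.0049; V=0.685714+-0.024490+0.004898=0.6661
k=4 src: inc=0.004898, refl=0.004898·0.142857=0.0007; V=0.661224+0.004898+0.000700=0.6668
k=5 load: inc=0.000700, refl=0.000700·-0.200000=-0.0001; V=0.666122+0.000700+-0.000140=0.6667
k=6 src: inc=-0.000140, refl=-0.000140·0.142857=-0.0000; V=0.666822+-0.000140+-0.000020=0.6667
k=7 load: inc=-0.000020, refl=-0.000020·-0.200000=0.0000; V=0.666682+-0.000020+0.000004=0.6667
k=8 src: inc=0.000004, refl=0.000004·0.142857=0.0000; V=0.666662+0.000004+0.000001=0.6667
k=9 load: inc=0.000001, refl=0.000001·-0.200000=-0.0000; V=0.666666+0.000001+-0.000000=0.6667
k=10 src: inc=-0.000000, refl=-0.000000·0.142857=-0.0000; V=0.666667+-0.000000+-0.000000=0.6667

0 0 source 0.8571
1 1 load 0.6857
2 2 source 0.6612
3 3 load 0.6661
4 4 source 0.6668
5 5 load 0.6667
6 6 source 0.6667
7 7 load 0.6667
8 8 source 0.6667
9 9 load 0.6667
10 10 source 0.6667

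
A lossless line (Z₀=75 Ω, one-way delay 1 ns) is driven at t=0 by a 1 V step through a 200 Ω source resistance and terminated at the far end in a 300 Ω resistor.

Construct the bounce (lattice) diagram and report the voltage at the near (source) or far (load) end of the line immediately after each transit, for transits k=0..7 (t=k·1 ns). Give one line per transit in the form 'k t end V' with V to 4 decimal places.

Γ_L=0.600000, Γ_S=0.454545; launch V₁=1·75/275=0.272727
k=0 src: V=0.2727
k=1 load: inc=0.272727, refl=0.272727·0.600000=0.1636; V=0.000000+0.272727+0.163636=0.4364
k=2 src: inc=0.163636, refl=0.163636·0.454545=0.0744; V=0.272727+0.163636+0.074380=0.5107
k=3 load: inc=0.074380, refl=0.074380·0.600000=0.0446; V=0.436364+0.074380+0.044628=0.5554
k=4 src: inc=0.044628, refl=0.044628·0.454545=0.0203; V=0.510744+0.044628+0.020285=0.5757
k=5 load: inc=0.020285, refl=0.020285·0.600000=0.0122; V=0.555372+0.020285+0.012171=0.5878
k=6 src: inc=0.012171, refl=0.012171·0.454545=0.0055; V=0.575657+0.012171+0.005532=0.5934
k=7 load: inc=0.005532, refl=0.005532·0.600000=0.0033; V=0.587829+0.005532+0.003319=0.5967

0 0 source 0.2727
1 1 load 0.4364
2 2 source 0.5107
3 3 load 0.5554
4 4 source 0.5757
5 5 load 0.5878
6 6 source 0.5934
7 7 load 0.5967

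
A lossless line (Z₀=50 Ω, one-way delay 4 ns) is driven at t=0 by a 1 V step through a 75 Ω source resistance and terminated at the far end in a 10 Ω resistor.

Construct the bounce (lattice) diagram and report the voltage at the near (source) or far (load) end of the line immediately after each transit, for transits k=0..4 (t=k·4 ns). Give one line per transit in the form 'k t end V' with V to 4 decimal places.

Γ_L=-0.666667, Γ_S=0.200000; launch V₁=1·50/125=0.400000
k=0 src: V=0.4000
k=1 load: inc=0.400000, refl=0.400000·-0.666667=-0.2667; V=0.000000+0.400000+-0.266667=0.1333
k=2 src: inc=-0.266667, refl=-0.266667·0.200000=-0.0533; V=0.400000+-0.266667+-0.053333=0.0800
k=3 load: inc=-0.053333, refl=-0.053333·-0.666667=0.0356; V=0.133333+-0.053333+0.035556=0.1156
k=4 src: inc=0.035556, refl=0.035556·0.200000=0.0071; V=0.080000+0.035556+0.007111=0.1227

0 0 source 0.4000
1 4 load 0.1333
2 8 source 0.0800
3 12 load 0.1156
4 16 source 0.1227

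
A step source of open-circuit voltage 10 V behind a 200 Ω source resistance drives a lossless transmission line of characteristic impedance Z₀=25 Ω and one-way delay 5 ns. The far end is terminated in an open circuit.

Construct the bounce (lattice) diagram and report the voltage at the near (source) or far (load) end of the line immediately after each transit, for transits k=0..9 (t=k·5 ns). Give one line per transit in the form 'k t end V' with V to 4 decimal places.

Γ_L=1.000000, Γ_S=0.777778; launch V₁=10·25/225=1.111111
k=0 src: V=1.1111
k=1 load: inc=1.111111, refl=1.111111·1.000000=1.1111; V=0.000000+1.111111+1.111111=2.2222
k=2 src: inc=1.111111, refl=1.111111·0.777778=0.8642; V=1.111111+1.111111+0.864198=3.0864
k=3 load: inc=0.864198, refl=0.864198·1.000000=0.8642; V=2.222222+0.864198+0.864198=3.9506
k=4 src: inc=0.864198, refl=0.864198·0.777778=0.6722; V=3.086420+0.864198+0.672154=4.6228
k=5 load: inc=0.672154, refl=0.672154·1.000000=0.6722; V=3.950617+0.672154+0.672154=5.2949
k=6 src: inc=0.672154, refl=0.672154·0.777778=0.5228; V=4.622771+0.672154+0.522786=5.8177
k=7 load: inc=0.522786, refl=0.522786·1.000000=0.5228; V=5.294925+0.522786+0.522786=6.3405
k=8 src: inc=0.522786, refl=0.522786·0.777778=0.4066; V=5.817711+0.522786+0.406611=6.7471
k=9 load: inc=0.406611, refl=0.406611·1.000000=0.4066; V=6.340497+0.406611+0.406611=7.1537

0 0 source 1.1111
1 5 load 2.2222
2 10 source 3.0864
3 15 load 3.9506
4 20 source 4.6228
5 25 load 5.2949
6 30 source 5.8177
7 35 load 6.3405
8 40 source 6.7471
9 45 load 7.1537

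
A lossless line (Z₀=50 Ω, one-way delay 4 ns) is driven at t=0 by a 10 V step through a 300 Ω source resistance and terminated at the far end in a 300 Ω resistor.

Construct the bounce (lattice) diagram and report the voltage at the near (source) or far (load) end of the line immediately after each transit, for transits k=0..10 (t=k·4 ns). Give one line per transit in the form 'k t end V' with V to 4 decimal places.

Γ_L=0.714286, Γ_S=0.714286; launch V₁=10·50/350=1.428571
k=0 src: V=1.4286
k=1 load: inc=1.428571, refl=1.428571·0.714286=1.0204; V=0.000000+1.428571+1.020408=2.4490
k=2 src: inc=1.020408, refl=1.020408·0.714286=0.7289; V=1.428571+1.020408+0.728863=3.1778
k=3 load: inc=0.728863, refl=0.728863·0.714286=0.5206; V=2.448980+0.728863+0.520616=3.6985
k=4 src: inc=0.520616, refl=0.520616·0.714286=0.3719; V=3.177843+0.520616+0.371869=4.0703
k=5 load: inc=0.371869, refl=0.371869·0.714286=0.2656; V=3.698459+0.371869+0.265621=4.3359
k=6 src: inc=0.265621, refl=0.265621·0.714286=0.1897; V=4.070328+0.265621+0.189729=4.5257
k=7 load: inc=0.189729, refl=0.189729·0.714286=0.1355; V=4.335948+0.189729+0.135521=4.6612
k=8 src: inc=0.135521, refl=0.135521·0.714286=0.0968; V=4.525677+0.135521+0.096801=4.7580
k=9 load: inc=0.096801, refl=0.096801·0.714286=0.0691; V=4.661198+0.096801+0.069143=4.8271
k=10 src: inc=0.069143, refl=0.069143·0.714286=0.0494; V=4.757999+0.069143+0.049388=4.8765

0 0 source 1.4286
1 4 load 2.4490
2 8 source 3.1778
3 12 load 3.6985
4 16 source 4.0703
5 20 load 4.3359
6 24 source 4.5257
7 28 load 4.6612
8 32 source 4.7580
9 36 load 4.8271
10 40 source 4.8765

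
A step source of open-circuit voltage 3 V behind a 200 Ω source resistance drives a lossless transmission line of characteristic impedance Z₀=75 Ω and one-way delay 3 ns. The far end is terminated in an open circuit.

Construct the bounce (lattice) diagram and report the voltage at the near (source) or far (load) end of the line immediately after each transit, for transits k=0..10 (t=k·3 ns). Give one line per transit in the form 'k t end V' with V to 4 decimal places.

0 0 source 0.8182
1 3 load 1.6364
2 6 source 2.0083
3 9 load 2.3802
4 12 source 2.5492
5 15 load 2.7183
6 18 source 2.7951
7 21 load 2.8719
8 24 source 2.9069
9 27 load 2.9418
10 30 source 2.9577

Γ_L=1.000000, Γ_S=0.454545; launch V₁=3·75/275=0.818182
k=0 src: V=0.8182
k=1 load: inc=0.818182, refl=0.818182·1.000000=0.8182; V=0.000000+0.818182+0.818182=1.6364
k=2 src: inc=0.818182, refl=0.818182·0.454545=0.3719; V=0.818182+0.818182+0.371901=2.0083
k=3 load: inc=0.371901, refl=0.371901·1.000000=0.3719; V=1.636364+0.371901+0.371901=2.3802
k=4 src: inc=0.371901, refl=0.371901·0.454545=0.1690; V=2.008264+0.371901+0.169046=2.5492
k=5 load: inc=0.169046, refl=0.169046·1.000000=0.1690; V=2.380165+0.169046+0.169046=2.7183
k=6 src: inc=0.169046, refl=0.169046·0.454545=0.0768; V=2.549211+0.169046+0.076839=2.7951
k=7 load: inc=0.076839, refl=0.076839·1.000000=0.0768; V=2.718257+0.076839+0.076839=2.8719
k=8 src: inc=0.076839, refl=0.076839·0.454545=0.0349; V=2.795096+0.076839+0.034927=2.9069
k=9 load: inc=0.034927, refl=0.034927·1.000000=0.0349; V=2.871935+0.034927+0.034927=2.9418
k=10 src: inc=0.034927, refl=0.034927·0.454545=0.0159; V=2.906862+0.034927+0.015876=2.9577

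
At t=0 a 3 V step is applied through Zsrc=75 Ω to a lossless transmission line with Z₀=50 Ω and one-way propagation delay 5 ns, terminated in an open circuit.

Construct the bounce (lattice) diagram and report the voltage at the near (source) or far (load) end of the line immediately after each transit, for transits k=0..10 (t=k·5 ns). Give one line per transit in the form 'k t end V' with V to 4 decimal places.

0 0 source 1.2000
1 5 load 2.4000
2 10 source 2.6400
3 15 load 2.8800
4 20 source 2.9280
5 25 load 2.9760
6 30 source 2.9856
7 35 load 2.9952
8 40 source 2.9971
9 45 load 2.9990
10 50 source 2.9994

Γ_L=1.000000, Γ_S=0.200000; launch V₁=3·50/125=1.200000
k=0 src: V=1.2000
k=1 load: inc=1.200000, refl=1.200000·1.000000=1.2000; V=0.000000+1.200000+1.200000=2.4000
k=2 src: inc=1.200000, refl=1.200000·0.200000=0.2400; V=1.200000+1.200000+0.240000=2.6400
k=3 load: inc=0.240000, refl=0.240000·1.000000=0.2400; V=2.400000+0.240000+0.240000=2.8800
k=4 src: inc=0.240000, refl=0.240000·0.200000=0.0480; V=2.640000+0.240000+0.048000=2.9280
k=5 load: inc=0.048000, refl=0.048000·1.000000=0.0480; V=2.880000+0.048000+0.048000=2.9760
k=6 src: inc=0.048000, refl=0.048000·0.200000=0.0096; V=2.928000+0.048000+0.009600=2.9856
k=7 load: inc=0.009600, refl=0.009600·1.000000=0.0096; V=2.976000+0.009600+0.009600=2.9952
k=8 src: inc=0.009600, refl=0.009600·0.200000=0.0019; V=2.985600+0.009600+0.001920=2.9971
k=9 load: inc=0.001920, refl=0.001920·1.000000=0.0019; V=2.995200+0.001920+0.001920=2.9990
k=10 src: inc=0.001920, refl=0.001920·0.200000=0.0004; V=2.997120+0.001920+0.000384=2.9994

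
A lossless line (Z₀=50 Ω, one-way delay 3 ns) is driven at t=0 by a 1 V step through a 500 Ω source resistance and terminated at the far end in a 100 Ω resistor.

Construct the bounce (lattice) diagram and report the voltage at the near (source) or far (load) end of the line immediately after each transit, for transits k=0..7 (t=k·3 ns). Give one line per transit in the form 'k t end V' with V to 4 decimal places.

Γ_L=0.333333, Γ_S=0.818182; launch V₁=1·50/550=0.090909
k=0 src: V=0.0909
k=1 load: inc=0.090909, refl=0.090909·0.333333=0.0303; V=0.000000+0.090909+0.030303=0.1212
k=2 src: inc=0.030303, refl=0.030303·0.818182=0.0248; V=0.090909+0.030303+0.024793=0.1460
k=3 load: inc=0.024793, refl=0.024793·0.333333=0.0083; V=0.121212+0.024793+0.008264=0.1543
k=4 src: inc=0.008264, refl=0.008264·0.818182=0.0068; V=0.146006+0.008264+0.006762=0.1610
k=5 load: inc=0.006762, refl=0.006762·0.333333=0.0023; V=0.154270+0.006762+0.002254=0.1633
k=6 src: inc=0.002254, refl=0.002254·0.818182=0.0018; V=0.161032+0.002254+0.001844=0.1651
k=7 load: inc=0.001844, refl=0.001844·0.333333=0.0006; V=0.163286+0.001844+0.000615=0.1657

0 0 source 0.0909
1 3 load 0.1212
2 6 source 0.1460
3 9 load 0.1543
4 12 source 0.1610
5 15 load 0.1633
6 18 source 0.1651
7 21 load 0.1657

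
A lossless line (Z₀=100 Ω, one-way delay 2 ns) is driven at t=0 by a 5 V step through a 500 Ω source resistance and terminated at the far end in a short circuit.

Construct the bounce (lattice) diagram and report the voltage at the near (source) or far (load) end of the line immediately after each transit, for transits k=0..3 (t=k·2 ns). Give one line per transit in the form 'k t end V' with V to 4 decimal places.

0 0 source 0.8333
1 2 load 0.0000
2 4 source -0.5556
3 6 load 0.0000

Γ_L=-1.000000, Γ_S=0.666667; launch V₁=5·100/600=0.833333
k=0 src: V=0.8333
k=1 load: inc=0.833333, refl=0.833333·-1.000000=-0.8333; V=0.000000+0.833333+-0.833333=0.0000
k=2 src: inc=-0.833333, refl=-0.833333·0.666667=-0.5556; V=0.833333+-0.833333+-0.555556=-0.5556
k=3 load: inc=-0.555556, refl=-0.555556·-1.000000=0.5556; V=0.000000+-0.555556+0.555556=0.0000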